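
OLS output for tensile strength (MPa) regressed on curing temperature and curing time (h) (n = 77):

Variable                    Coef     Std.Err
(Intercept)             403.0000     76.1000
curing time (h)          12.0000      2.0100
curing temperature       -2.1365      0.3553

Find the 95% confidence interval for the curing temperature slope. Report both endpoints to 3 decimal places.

(-2.844, -1.429)

Read off: b = -2.1365, SE = 0.3553 for curing temperature.
df = n − k − 1 = 77 − 2 − 1 = 74.
t* = t_{0.025, 74} = 1.992543.
Margin = t* × SE = 1.992543 × 0.3553 = 0.70795.
CI: -2.1365 ± 0.70795 → (-2.844, -1.429).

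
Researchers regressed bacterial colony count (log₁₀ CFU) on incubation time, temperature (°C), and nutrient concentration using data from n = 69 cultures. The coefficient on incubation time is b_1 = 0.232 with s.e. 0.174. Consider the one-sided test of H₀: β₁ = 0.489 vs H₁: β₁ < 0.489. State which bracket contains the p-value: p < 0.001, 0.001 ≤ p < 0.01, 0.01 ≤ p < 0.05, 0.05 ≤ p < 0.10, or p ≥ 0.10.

t = (0.232 − 0.489) / 0.174 = -1.477.
df = n − k − 1 = 69 − 3 − 1 = 65.
One-sided p = P(T_{65} < t) ≈ 0.0723.
So 0.05 ≤ p < 0.10.

0.05 ≤ p < 0.10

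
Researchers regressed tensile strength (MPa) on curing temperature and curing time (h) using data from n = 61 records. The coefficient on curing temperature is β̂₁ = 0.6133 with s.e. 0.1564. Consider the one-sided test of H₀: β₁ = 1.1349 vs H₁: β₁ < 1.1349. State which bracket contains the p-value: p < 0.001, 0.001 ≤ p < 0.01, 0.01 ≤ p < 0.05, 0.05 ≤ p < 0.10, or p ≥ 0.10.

t = (0.6133 − 1.1349) / 0.1564 = -3.335.
df = n − k − 1 = 61 − 2 − 1 = 58.
One-sided p = P(T_{58} < t) ≈ 0.0007.
So p < 0.001.

p < 0.001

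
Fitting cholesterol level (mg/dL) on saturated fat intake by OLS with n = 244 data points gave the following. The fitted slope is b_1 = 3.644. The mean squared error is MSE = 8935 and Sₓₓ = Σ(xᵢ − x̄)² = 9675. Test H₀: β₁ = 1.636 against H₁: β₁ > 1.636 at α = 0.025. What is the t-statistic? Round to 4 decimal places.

t = 2.0895

SE(b_1) = √(MSE/Sₓₓ) = √(8935/9675) = 0.960996.
t = (3.644 − 1.636) / 0.960996 = 2.0895.
df = n − 2 = 242.
One-sided p ≈ 0.0189, which is < 0.025, so reject H₀.
There is evidence that the true slope on saturated fat intake exceeds 1.636 mg/dL per unit.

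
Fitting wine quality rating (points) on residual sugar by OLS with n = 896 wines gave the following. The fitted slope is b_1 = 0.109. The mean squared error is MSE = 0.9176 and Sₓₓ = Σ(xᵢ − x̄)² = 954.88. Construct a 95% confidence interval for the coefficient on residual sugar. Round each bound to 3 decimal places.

(0.048, 0.170)

SE(b_1) = √(MSE/Sₓₓ) = √(0.9176/954.88) = 0.0309993.
df = n − 2 = 894.
t* = t_{0.025, 894} = 1.962621.
Margin = t* × SE = 1.962621 × 0.0309993 = 0.06084.
CI: 0.109 ± 0.06084 → (0.048, 0.170).
With 95% confidence, each one-unit increase in residual sugar is associated with a change of between 0.048 and 0.170 points in wine quality rating.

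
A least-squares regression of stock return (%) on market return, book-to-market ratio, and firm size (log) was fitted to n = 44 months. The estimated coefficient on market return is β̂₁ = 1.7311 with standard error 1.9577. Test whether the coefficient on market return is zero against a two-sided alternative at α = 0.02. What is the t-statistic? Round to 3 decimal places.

t = 0.884

H₀: β₁ = 0 vs H₁: β₁ ≠ 0.
t = (β̂₁ − β₁⁰)/SE = 1.7311 / 1.9577 = 0.884.
df = n − k − 1 = 44 − 3 − 1 = 40.
Two-sided p ≈ 0.3818, which is ≥ 0.02, so fail to reject H₀.
The data do not give significant evidence of an association between market return and stock return, after adjusting for the other predictors.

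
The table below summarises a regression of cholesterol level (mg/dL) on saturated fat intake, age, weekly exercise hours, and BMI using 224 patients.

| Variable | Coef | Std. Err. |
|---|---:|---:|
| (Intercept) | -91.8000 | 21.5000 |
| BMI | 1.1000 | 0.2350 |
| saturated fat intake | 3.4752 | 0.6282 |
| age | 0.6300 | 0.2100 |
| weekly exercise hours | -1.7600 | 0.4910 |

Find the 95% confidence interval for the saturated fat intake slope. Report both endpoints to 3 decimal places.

(2.237, 4.713)

Read off: b = 3.4752, SE = 0.6282 for saturated fat intake.
df = n − k − 1 = 224 − 4 − 1 = 219.
t* = t_{0.025, 219} = 1.970855.
Margin = t* × SE = 1.970855 × 0.6282 = 1.23809.
CI: 3.4752 ± 1.23809 → (2.237, 4.713).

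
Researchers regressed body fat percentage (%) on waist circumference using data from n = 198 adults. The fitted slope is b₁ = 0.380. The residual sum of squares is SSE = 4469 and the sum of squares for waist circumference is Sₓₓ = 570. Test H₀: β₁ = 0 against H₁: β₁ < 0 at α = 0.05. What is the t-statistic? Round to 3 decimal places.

MSE = SSE/(n − 2) = 4469/196 = 22.801.
SE(b₁) = √(MSE/Sₓₓ) = √(22.801/570) = 0.200004.
t = 0.380 / 0.200004 = 1.900.
df = n − 2 = 196.
One-sided p ≈ 0.9705, which is ≥ 0.05, so fail to reject H₀.
The data do not give significant evidence that the true slope on waist circumference is negative.

t = 1.900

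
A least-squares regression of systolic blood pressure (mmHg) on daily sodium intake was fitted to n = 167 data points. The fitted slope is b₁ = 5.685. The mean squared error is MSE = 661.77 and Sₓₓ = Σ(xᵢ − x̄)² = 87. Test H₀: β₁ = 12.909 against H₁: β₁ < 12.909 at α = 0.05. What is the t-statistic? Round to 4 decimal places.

SE(b₁) = √(MSE/Sₓₓ) = √(661.77/87) = 2.758.
t = (5.685 − 12.909) / 2.758 = -2.6193.
df = n − 2 = 165.
One-sided p ≈ 0.0048, which is < 0.05, so reject H₀.
There is evidence that the true slope on daily sodium intake is below 12.909 mmHg per unit.

t = -2.6193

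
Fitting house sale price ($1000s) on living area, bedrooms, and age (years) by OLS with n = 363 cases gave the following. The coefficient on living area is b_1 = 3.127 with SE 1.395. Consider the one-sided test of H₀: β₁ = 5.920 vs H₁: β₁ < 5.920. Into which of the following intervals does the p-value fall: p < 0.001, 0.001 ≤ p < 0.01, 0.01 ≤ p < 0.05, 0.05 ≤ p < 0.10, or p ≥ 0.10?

t = (3.127 − 5.920) / 1.395 = -2.002.
df = n − k − 1 = 363 − 3 − 1 = 359.
One-sided p = P(T_{359} < t) ≈ 0.0230.
So 0.01 ≤ p < 0.05.

0.01 ≤ p < 0.05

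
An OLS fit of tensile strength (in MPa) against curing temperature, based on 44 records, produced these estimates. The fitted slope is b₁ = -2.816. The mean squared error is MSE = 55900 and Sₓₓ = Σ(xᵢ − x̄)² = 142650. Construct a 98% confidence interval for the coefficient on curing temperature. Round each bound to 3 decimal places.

SE(b₁) = √(MSE/Sₓₓ) = √(55900/142650) = 0.625994.
df = n − 2 = 42.
t* = t_{0.01, 42} = 2.41847.
Margin = t* × SE = 2.41847 × 0.625994 = 1.51395.
CI: -2.816 ± 1.51395 → (-4.330, -1.302).
With 98% confidence, each one-unit increase in curing temperature is associated with a change of between -4.330 and -1.302 MPa in tensile strength.

(-4.330, -1.302)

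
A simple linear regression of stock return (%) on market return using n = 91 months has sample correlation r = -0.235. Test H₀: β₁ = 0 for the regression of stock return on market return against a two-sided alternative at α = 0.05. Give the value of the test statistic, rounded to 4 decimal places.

t = r·√(n − 2)/√(1 − r²) = -0.235·√89/√0.944775 = -2.2809.
df = n − 2 = 89.
Two-sided p ≈ 0.0249, which is < 0.05, so reject H₀.
There is evidence of a linear association between market return and stock return.

t = -2.2809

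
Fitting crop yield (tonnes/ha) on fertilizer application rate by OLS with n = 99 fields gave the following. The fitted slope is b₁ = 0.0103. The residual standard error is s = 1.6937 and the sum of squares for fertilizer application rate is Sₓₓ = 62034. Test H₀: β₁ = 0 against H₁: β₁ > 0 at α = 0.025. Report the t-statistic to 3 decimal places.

SE(b₁) = s/√Sₓₓ = 1.6937/√62034 = 0.0068002.
t = 0.0103 / 0.0068002 = 1.515.
df = n − 2 = 97.
One-sided p ≈ 0.0666, which is ≥ 0.025, so fail to reject H₀.
The data do not give significant evidence that the true slope on fertilizer application rate is positive.

t = 1.515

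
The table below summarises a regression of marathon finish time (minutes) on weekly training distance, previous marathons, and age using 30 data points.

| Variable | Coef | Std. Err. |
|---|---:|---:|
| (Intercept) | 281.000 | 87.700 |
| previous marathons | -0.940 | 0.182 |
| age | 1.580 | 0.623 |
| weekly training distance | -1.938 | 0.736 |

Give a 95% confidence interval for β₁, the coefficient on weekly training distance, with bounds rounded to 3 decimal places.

Read off: b = -1.938, SE = 0.736 for weekly training distance.
df = n − k − 1 = 30 − 3 − 1 = 26.
t* = t_{0.025, 26} = 2.055529.
Margin = t* × SE = 2.055529 × 0.736 = 1.51287.
CI: -1.938 ± 1.51287 → (-3.451, -0.425).

(-3.451, -0.425)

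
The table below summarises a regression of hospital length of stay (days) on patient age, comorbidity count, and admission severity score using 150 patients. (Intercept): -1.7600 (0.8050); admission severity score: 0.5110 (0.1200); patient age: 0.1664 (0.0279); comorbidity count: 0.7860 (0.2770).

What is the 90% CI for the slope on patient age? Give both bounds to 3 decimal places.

(0.120, 0.213)

Read off: b = 0.1664, SE = 0.0279 for patient age.
df = n − k − 1 = 150 − 3 − 1 = 146.
t* = t_{0.05, 146} = 1.655357.
Margin = t* × SE = 1.655357 × 0.0279 = 0.04618.
CI: 0.1664 ± 0.04618 → (0.120, 0.213).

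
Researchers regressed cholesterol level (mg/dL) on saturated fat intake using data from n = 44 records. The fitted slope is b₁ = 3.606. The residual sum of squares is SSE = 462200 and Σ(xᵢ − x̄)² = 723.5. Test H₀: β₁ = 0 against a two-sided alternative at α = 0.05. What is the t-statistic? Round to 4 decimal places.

t = 0.9246

MSE = SSE/(n − 2) = 462200/42 = 11004.8.
SE(b₁) = √(MSE/Sₓₓ) = √(11004.8/723.5) = 3.90006.
t = 3.606 / 3.90006 = 0.9246.
df = n − 2 = 42.
Two-sided p ≈ 0.3605, which is ≥ 0.05, so fail to reject H₀.
The data do not give significant evidence of an association between saturated fat intake and cholesterol level.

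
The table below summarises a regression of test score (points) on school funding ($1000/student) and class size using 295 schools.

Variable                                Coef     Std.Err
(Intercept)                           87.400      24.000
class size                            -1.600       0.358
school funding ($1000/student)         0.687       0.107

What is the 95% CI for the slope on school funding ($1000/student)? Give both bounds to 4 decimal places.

Read off: b = 0.687, SE = 0.107 for school funding ($1000/student).
df = n − k − 1 = 295 − 2 − 1 = 292.
t* = t_{0.025, 292} = 1.968121.
Margin = t* × SE = 1.968121 × 0.107 = 0.210589.
CI: 0.687 ± 0.210589 → (0.4764, 0.8976).

(0.4764, 0.8976)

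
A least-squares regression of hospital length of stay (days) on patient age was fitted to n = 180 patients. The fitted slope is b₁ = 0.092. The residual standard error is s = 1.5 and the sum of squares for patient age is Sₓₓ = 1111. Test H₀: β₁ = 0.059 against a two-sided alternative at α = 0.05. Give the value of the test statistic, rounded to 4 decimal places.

t = 0.7333

SE(b₁) = s/√Sₓₓ = 1.5/√1111 = 0.0450023.
t = (0.092 − 0.059) / 0.0450023 = 0.7333.
df = n − 2 = 178.
Two-sided p ≈ 0.4643, which is ≥ 0.05, so fail to reject H₀.
The data are consistent with a true slope of 0.059 days per unit of patient age.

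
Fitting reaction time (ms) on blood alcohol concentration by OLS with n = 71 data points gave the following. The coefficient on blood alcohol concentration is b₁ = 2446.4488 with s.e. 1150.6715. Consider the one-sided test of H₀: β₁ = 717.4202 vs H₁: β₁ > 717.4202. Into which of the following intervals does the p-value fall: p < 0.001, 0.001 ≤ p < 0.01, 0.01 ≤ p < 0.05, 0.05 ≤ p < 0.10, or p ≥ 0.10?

0.05 ≤ p < 0.10

t = (2446.4488 − 717.4202) / 1150.6715 = 1.503.
df = n − 2 = 71 − 2 = 69.
One-sided p = P(T_{69} > t) ≈ 0.0687.
So 0.05 ≤ p < 0.10.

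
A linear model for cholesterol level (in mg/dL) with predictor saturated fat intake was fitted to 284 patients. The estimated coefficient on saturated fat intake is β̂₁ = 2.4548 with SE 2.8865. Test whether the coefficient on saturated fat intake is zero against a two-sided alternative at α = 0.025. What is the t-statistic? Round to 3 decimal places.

t = 0.850

H₀: β₁ = 0 vs H₁: β₁ ≠ 0.
t = (β̂₁ − β₁⁰)/SE = 2.4548 / 2.8865 = 0.850.
df = n − 2 = 284 − 2 = 282.
Two-sided p ≈ 0.3958, which is ≥ 0.025, so fail to reject H₀.
The data do not give significant evidence of an association between saturated fat intake and cholesterol level.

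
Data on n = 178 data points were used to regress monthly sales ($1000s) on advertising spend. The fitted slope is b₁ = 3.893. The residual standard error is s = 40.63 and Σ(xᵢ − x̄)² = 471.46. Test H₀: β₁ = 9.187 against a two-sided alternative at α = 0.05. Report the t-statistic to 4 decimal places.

SE(b₁) = s/√Sₓₓ = 40.63/√471.46 = 1.87122.
t = (3.893 − 9.187) / 1.87122 = -2.8292.
df = n − 2 = 176.
Two-sided p ≈ 0.0052, which is < 0.05, so reject H₀.
There is evidence that the true slope on advertising spend differs from 9.187 $1000s per unit.

t = -2.8292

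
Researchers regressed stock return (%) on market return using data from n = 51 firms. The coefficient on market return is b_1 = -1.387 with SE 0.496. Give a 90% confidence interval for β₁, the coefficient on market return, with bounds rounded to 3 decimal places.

(-2.219, -0.555)

df = n − 2 = 51 − 2 = 49.
t* = t_{0.05, 49} = 1.676551.
Margin = t* × SE = 1.676551 × 0.496 = 0.83157.
CI: -1.387 ± 0.83157 → (-2.219, -0.555).
With 90% confidence, each one-unit increase in market return is associated with a change of between -2.219 and -0.555 % in stock return.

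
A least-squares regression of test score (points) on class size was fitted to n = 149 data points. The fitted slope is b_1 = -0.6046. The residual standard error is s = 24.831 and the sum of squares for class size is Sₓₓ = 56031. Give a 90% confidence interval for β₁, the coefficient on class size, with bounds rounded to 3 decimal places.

(-0.778, -0.431)

SE(b_1) = s/√Sₓₓ = 24.831/√56031 = 0.104901.
df = n − 2 = 147.
t* = t_{0.05, 147} = 1.655285.
Margin = t* × SE = 1.655285 × 0.104901 = 0.17364.
CI: -0.6046 ± 0.17364 → (-0.778, -0.431).
With 90% confidence, each one-unit increase in class size is associated with a change of between -0.778 and -0.431 points in test score.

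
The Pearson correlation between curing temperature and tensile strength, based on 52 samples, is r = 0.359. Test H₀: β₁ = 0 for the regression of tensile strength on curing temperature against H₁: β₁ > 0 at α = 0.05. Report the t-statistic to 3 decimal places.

t = 2.720

t = r·√(n − 2)/√(1 − r²) = 0.359·√50/√0.871119 = 2.720.
df = n − 2 = 50.
One-sided p ≈ 0.0045, which is < 0.05, so reject H₀.
There is evidence of a linear association between curing temperature and tensile strength.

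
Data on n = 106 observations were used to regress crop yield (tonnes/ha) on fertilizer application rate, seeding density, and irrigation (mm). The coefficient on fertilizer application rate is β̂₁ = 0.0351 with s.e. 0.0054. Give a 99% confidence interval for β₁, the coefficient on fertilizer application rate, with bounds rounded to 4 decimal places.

(0.0209, 0.0493)

df = n − k − 1 = 106 − 3 − 1 = 102.
t* = t_{0.005, 102} = 2.624891.
Margin = t* × SE = 2.624891 × 0.0054 = 0.014174.
CI: 0.0351 ± 0.014174 → (0.0209, 0.0493).
With 99% confidence, each one-unit increase in fertilizer application rate is associated with a change of between 0.0209 and 0.0493 tonnes/ha in crop yield, holding the other predictors fixed.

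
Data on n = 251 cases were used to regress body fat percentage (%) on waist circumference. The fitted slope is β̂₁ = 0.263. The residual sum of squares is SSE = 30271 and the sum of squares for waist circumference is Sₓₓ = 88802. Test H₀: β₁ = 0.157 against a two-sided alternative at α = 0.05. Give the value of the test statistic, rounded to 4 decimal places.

MSE = SSE/(n − 2) = 30271/249 = 121.57.
SE(β̂₁) = √(MSE/Sₓₓ) = √(121.57/88802) = 0.0370001.
t = (0.263 − 0.157) / 0.0370001 = 2.8649.
df = n − 2 = 249.
Two-sided p ≈ 0.0045, which is < 0.05, so reject H₀.
There is evidence that the true slope on waist circumference differs from 0.157 % per unit.

t = 2.8649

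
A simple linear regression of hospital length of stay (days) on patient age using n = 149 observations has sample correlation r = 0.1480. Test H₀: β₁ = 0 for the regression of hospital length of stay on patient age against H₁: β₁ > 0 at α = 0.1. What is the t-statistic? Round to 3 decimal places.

t = r·√(n − 2)/√(1 − r²) = 0.1480·√147/√0.978096 = 1.814.
df = n − 2 = 147.
One-sided p ≈ 0.0358, which is < 0.1, so reject H₀.
There is evidence of a linear association between patient age and hospital length of stay.

t = 1.814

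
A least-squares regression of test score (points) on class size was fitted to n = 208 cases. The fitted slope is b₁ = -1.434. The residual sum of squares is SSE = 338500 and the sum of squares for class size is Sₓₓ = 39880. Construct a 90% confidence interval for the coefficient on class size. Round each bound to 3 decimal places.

(-1.769, -1.099)

MSE = SSE/(n − 2) = 338500/206 = 1643.2.
SE(b₁) = √(MSE/Sₓₓ) = √(1643.2/39880) = 0.202987.
df = n − 2 = 206.
t* = t_{0.05, 206} = 1.652284.
Margin = t* × SE = 1.652284 × 0.202987 = 0.33539.
CI: -1.434 ± 0.33539 → (-1.769, -1.099).
With 90% confidence, each one-unit increase in class size is associated with a change of between -1.769 and -1.099 points in test score.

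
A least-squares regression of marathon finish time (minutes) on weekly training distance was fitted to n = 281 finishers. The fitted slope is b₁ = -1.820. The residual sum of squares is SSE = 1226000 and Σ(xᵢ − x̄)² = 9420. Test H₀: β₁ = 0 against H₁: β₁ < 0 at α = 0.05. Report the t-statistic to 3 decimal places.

t = -2.665

MSE = SSE/(n − 2) = 1226000/279 = 4394.27.
SE(b₁) = √(MSE/Sₓₓ) = √(4394.27/9420) = 0.682995.
t = -1.820 / 0.682995 = -2.665.
df = n − 2 = 279.
One-sided p ≈ 0.0041, which is < 0.05, so reject H₀.
There is evidence that the true slope on weekly training distance is negative.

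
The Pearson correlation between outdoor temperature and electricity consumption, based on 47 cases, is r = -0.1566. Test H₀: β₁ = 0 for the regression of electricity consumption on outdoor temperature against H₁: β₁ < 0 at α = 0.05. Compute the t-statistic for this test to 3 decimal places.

t = -1.064

t = r·√(n − 2)/√(1 − r²) = -0.1566·√45/√0.975476 = -1.064.
df = n − 2 = 45.
One-sided p ≈ 0.1466, which is ≥ 0.05, so fail to reject H₀.
The data do not give significant evidence of a linear association between outdoor temperature and electricity consumption.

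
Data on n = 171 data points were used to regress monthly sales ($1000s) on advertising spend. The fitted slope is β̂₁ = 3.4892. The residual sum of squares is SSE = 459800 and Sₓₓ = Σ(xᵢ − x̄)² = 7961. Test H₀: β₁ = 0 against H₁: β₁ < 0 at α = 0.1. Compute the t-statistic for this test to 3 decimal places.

MSE = SSE/(n − 2) = 459800/169 = 2720.71.
SE(β̂₁) = √(MSE/Sₓₓ) = √(2720.71/7961) = 0.584598.
t = 3.4892 / 0.584598 = 5.969.
df = n − 2 = 169.
One-sided p ≈ 1.0000, which is ≥ 0.1, so fail to reject H₀.
The data do not give significant evidence that the true slope on advertising spend is negative.

t = 5.969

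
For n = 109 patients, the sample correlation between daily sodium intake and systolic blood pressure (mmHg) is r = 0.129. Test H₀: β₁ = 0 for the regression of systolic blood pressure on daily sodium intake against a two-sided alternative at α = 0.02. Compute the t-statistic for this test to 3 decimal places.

t = 1.346

t = r·√(n − 2)/√(1 − r²) = 0.129·√107/√0.983359 = 1.346.
df = n − 2 = 107.
Two-sided p ≈ 0.1813, which is ≥ 0.02, so fail to reject H₀.
The data do not give significant evidence of a linear association between daily sodium intake and systolic blood pressure.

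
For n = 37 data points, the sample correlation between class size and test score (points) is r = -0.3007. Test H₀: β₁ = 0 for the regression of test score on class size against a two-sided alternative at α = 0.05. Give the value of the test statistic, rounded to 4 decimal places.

t = r·√(n − 2)/√(1 − r²) = -0.3007·√35/√0.90958 = -1.8653.
df = n − 2 = 35.
Two-sided p ≈ 0.0705, which is ≥ 0.05, so fail to reject H₀.
The data do not give significant evidence of a linear association between class size and test score.

t = -1.8653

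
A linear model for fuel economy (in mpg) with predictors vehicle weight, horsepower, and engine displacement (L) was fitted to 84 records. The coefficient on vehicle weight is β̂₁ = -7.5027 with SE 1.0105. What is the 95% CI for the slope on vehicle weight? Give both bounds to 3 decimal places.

df = n − k − 1 = 84 − 3 − 1 = 80.
t* = t_{0.025, 80} = 1.990063.
Margin = t* × SE = 1.990063 × 1.0105 = 2.01096.
CI: -7.5027 ± 2.01096 → (-9.514, -5.492).
With 95% confidence, each one-unit increase in vehicle weight is associated with a change of between -9.514 and -5.492 mpg in fuel economy, holding the other predictors fixed.

(-9.514, -5.492)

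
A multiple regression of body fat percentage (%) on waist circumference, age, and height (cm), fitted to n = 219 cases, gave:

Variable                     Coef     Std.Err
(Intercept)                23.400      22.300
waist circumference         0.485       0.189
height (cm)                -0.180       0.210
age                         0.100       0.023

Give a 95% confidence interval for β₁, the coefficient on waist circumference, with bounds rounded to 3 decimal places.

Read off: b = 0.485, SE = 0.189 for waist circumference.
df = n − k − 1 = 219 − 3 − 1 = 215.
t* = t_{0.025, 215} = 1.971059.
Margin = t* × SE = 1.971059 × 0.189 = 0.37253.
CI: 0.485 ± 0.37253 → (0.112, 0.858).

(0.112, 0.858)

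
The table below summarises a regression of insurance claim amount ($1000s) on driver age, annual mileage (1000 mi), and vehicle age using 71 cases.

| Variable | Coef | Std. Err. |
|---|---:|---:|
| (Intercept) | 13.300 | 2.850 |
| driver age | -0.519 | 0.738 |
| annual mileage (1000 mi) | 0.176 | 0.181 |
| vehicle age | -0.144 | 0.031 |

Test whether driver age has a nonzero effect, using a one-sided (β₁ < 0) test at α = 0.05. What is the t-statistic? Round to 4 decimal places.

t = -0.7033

Read off: b = -0.519, SE = 0.738 for driver age.
H₀: β₁ = 0 vs H₁: β₁ < 0.
t = -0.519 / 0.738 = -0.7033.
df = n − k − 1 = 71 − 3 − 1 = 67.
One-sided p ≈ 0.2422, which is ≥ 0.05, so fail to reject H₀.
The data do not give significant evidence that the true slope on driver age is negative, holding the other predictors fixed.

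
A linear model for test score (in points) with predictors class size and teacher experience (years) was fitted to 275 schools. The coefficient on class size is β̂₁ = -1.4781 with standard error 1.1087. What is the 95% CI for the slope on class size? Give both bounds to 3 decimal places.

(-3.661, 0.705)

df = n − k − 1 = 275 − 2 − 1 = 272.
t* = t_{0.025, 272} = 1.968724.
Margin = t* × SE = 1.968724 × 1.1087 = 2.18272.
CI: -1.4781 ± 2.18272 → (-3.661, 0.705).
With 95% confidence, each one-unit increase in class size is associated with a change of between -3.661 and 0.705 points in test score, holding the other predictors fixed.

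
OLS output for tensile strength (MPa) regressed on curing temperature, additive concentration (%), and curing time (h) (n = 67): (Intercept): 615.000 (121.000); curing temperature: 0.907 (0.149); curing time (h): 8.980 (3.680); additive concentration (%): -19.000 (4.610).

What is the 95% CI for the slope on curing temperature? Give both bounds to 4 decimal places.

Read off: b = 0.907, SE = 0.149 for curing temperature.
df = n − k − 1 = 67 − 3 − 1 = 63.
t* = t_{0.025, 63} = 1.998341.
Margin = t* × SE = 1.998341 × 0.149 = 0.297753.
CI: 0.907 ± 0.297753 → (0.6092, 1.2048).

(0.6092, 1.2048)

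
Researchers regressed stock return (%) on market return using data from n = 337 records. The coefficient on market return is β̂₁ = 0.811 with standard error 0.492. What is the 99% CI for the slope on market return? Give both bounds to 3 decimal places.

df = n − 2 = 337 − 2 = 335.
t* = t_{0.005, 335} = 2.590585.
Margin = t* × SE = 2.590585 × 0.492 = 1.27457.
CI: 0.811 ± 1.27457 → (-0.464, 2.086).
With 99% confidence, each one-unit increase in market return is associated with a change of between -0.464 and 2.086 % in stock return.

(-0.464, 2.086)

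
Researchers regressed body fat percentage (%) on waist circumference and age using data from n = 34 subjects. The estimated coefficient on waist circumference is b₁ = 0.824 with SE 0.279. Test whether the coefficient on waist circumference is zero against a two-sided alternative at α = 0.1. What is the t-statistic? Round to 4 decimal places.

t = 2.9534

H₀: β₁ = 0 vs H₁: β₁ ≠ 0.
t = (b₁ − β₁⁰)/SE = 0.824 / 0.279 = 2.9534.
df = n − k − 1 = 34 − 2 − 1 = 31.
Two-sided p ≈ 0.0059, which is < 0.1, so reject H₀.
There is evidence that waist circumference is associated with body fat percentage, holding the other predictors fixed.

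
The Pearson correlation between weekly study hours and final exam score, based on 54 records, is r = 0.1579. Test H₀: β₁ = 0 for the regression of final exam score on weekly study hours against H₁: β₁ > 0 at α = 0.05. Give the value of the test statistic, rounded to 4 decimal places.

t = 1.1531

t = r·√(n − 2)/√(1 − r²) = 0.1579·√52/√0.975068 = 1.1531.
df = n − 2 = 52.
One-sided p ≈ 0.1271, which is ≥ 0.05, so fail to reject H₀.
The data do not give significant evidence of a linear association between weekly study hours and final exam score.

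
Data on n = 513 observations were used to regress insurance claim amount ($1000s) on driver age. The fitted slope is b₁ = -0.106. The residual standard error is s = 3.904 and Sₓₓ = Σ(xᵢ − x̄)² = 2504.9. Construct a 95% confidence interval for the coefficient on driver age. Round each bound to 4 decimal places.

SE(b₁) = s/√Sₓₓ = 3.904/√2504.9 = 0.0780036.
df = n − 2 = 511.
t* = t_{0.025, 511} = 1.964617.
Margin = t* × SE = 1.964617 × 0.0780036 = 0.153247.
CI: -0.106 ± 0.153247 → (-0.2592, 0.0472).
With 95% confidence, each one-unit increase in driver age is associated with a change of between -0.2592 and 0.0472 $1000s in insurance claim amount.

(-0.2592, 0.0472)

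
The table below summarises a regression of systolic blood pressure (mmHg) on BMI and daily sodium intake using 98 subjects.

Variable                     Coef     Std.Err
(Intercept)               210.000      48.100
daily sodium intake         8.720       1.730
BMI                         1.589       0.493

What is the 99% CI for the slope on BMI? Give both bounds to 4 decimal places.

Read off: b = 1.589, SE = 0.493 for BMI.
df = n − k − 1 = 98 − 2 − 1 = 95.
t* = t_{0.005, 95} = 2.628576.
Margin = t* × SE = 2.628576 × 0.493 = 1.295888.
CI: 1.589 ± 1.295888 → (0.2931, 2.8849).

(0.2931, 2.8849)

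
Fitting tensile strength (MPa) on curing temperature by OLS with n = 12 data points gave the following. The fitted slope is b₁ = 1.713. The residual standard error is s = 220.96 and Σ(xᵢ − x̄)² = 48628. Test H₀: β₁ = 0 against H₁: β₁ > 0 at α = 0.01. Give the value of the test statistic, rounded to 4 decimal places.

SE(b₁) = s/√Sₓₓ = 220.96/√48628 = 1.00201.
t = 1.713 / 1.00201 = 1.7096.
df = n − 2 = 10.
One-sided p ≈ 0.0591, which is ≥ 0.01, so fail to reject H₀.
The data do not give significant evidence that the true slope on curing temperature is positive.

t = 1.7096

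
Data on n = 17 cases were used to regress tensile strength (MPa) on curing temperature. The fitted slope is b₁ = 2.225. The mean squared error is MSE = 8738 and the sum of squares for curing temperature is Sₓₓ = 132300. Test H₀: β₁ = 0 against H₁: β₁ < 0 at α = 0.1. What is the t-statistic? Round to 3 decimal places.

SE(b₁) = √(MSE/Sₓₓ) = √(8738/132300) = 0.256996.
t = 2.225 / 0.256996 = 8.658.
df = n − 2 = 15.
One-sided p ≈ 1.0000, which is ≥ 0.1, so fail to reject H₀.
The data do not give significant evidence that the true slope on curing temperature is negative.

t = 8.658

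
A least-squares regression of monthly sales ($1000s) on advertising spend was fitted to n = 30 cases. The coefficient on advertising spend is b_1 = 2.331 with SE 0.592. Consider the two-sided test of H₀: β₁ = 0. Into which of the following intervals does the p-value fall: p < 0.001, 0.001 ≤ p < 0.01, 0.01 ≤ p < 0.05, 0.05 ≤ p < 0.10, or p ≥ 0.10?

t = 2.331 / 0.592 = 3.938.
df = n − 2 = 30 − 2 = 28.
Two-sided p = 2·P(T_{28} > |t|) ≈ 0.0005.
So p < 0.001.

p < 0.001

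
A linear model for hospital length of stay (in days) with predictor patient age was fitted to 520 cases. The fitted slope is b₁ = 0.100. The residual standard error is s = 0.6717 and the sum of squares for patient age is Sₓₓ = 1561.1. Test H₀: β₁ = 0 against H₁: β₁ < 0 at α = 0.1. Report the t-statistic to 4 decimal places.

t = 5.8822

SE(b₁) = s/√Sₓₓ = 0.6717/√1561.1 = 0.0170004.
t = 0.100 / 0.0170004 = 5.8822.
df = n − 2 = 518.
One-sided p ≈ 1.0000, which is ≥ 0.1, so fail to reject H₀.
The data do not give significant evidence that the true slope on patient age is negative.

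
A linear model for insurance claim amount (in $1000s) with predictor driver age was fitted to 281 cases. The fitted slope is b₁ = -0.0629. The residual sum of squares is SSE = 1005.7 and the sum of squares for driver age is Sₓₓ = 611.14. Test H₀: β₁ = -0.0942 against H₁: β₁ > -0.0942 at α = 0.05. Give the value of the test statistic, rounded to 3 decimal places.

t = 0.408

MSE = SSE/(n − 2) = 1005.7/279 = 3.60466.
SE(b₁) = √(MSE/Sₓₓ) = √(3.60466/611.14) = 0.0768001.
t = (-0.0629 − (-0.0942)) / 0.0768001 = 0.408.
df = n − 2 = 279.
One-sided p ≈ 0.3420, which is ≥ 0.05, so fail to reject H₀.
The data do not give significant evidence that the true slope on driver age exceeds -0.0942 $1000s per unit.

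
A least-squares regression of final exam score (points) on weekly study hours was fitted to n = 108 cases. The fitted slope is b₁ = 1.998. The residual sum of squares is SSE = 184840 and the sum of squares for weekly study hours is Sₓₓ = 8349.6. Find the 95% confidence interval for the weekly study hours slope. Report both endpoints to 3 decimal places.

(1.092, 2.904)

MSE = SSE/(n − 2) = 184840/106 = 1743.77.
SE(b₁) = √(MSE/Sₓₓ) = √(1743.77/8349.6) = 0.456996.
df = n − 2 = 106.
t* = t_{0.025, 106} = 1.982597.
Margin = t* × SE = 1.982597 × 0.456996 = 0.90604.
CI: 1.998 ± 0.90604 → (1.092, 2.904).
With 95% confidence, each one-unit increase in weekly study hours is associated with a change of between 1.092 and 2.904 points in final exam score.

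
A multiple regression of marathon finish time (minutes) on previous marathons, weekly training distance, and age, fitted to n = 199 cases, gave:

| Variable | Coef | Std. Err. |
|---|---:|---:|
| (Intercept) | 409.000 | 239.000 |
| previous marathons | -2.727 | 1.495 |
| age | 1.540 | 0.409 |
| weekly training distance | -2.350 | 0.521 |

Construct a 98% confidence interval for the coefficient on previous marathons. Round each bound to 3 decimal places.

(-6.234, 0.780)

Read off: b = -2.727, SE = 1.495 for previous marathons.
df = n − k − 1 = 199 − 3 − 1 = 195.
t* = t_{0.01, 195} = 2.345623.
Margin = t* × SE = 2.345623 × 1.495 = 3.50671.
CI: -2.727 ± 3.50671 → (-6.234, 0.780).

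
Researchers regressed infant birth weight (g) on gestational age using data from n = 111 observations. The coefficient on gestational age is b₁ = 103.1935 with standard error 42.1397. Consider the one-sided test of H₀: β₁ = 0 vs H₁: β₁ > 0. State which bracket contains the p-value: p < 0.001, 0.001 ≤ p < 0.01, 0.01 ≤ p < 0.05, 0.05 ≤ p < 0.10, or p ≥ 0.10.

t = 103.1935 / 42.1397 = 2.449.
df = n − 2 = 111 − 2 = 109.
One-sided p = P(T_{109} > t) ≈ 0.0080.
So 0.001 ≤ p < 0.01.

0.001 ≤ p < 0.01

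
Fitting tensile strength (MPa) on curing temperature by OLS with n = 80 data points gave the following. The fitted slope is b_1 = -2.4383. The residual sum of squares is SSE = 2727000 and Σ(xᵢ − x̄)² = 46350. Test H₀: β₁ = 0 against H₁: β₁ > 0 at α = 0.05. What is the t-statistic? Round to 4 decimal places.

t = -2.8075

MSE = SSE/(n − 2) = 2727000/78 = 34961.5.
SE(b_1) = √(MSE/Sₓₓ) = √(34961.5/46350) = 0.868501.
t = -2.4383 / 0.868501 = -2.8075.
df = n − 2 = 78.
One-sided p ≈ 0.9968, which is ≥ 0.05, so fail to reject H₀.
The data do not give significant evidence that the true slope on curing temperature is positive.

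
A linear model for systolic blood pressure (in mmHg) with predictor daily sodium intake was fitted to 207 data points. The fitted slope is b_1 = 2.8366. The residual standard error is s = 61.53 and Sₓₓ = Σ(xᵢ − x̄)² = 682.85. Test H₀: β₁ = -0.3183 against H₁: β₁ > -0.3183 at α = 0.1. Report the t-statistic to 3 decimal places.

SE(b_1) = s/√Sₓₓ = 61.53/√682.85 = 2.35464.
t = (2.8366 − (-0.3183)) / 2.35464 = 1.340.
df = n − 2 = 205.
One-sided p ≈ 0.0909, which is < 0.1, so reject H₀.
There is evidence that the true slope on daily sodium intake exceeds -0.3183 mmHg per unit.

t = 1.340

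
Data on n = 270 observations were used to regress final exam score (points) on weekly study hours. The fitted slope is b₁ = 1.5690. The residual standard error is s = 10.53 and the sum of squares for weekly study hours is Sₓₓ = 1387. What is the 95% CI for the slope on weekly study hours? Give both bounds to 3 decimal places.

SE(b₁) = s/√Sₓₓ = 10.53/√1387 = 0.282742.
df = n − 2 = 268.
t* = t_{0.025, 268} = 1.968855.
Margin = t* × SE = 1.968855 × 0.282742 = 0.55668.
CI: 1.5690 ± 0.55668 → (1.012, 2.126).
With 95% confidence, each one-unit increase in weekly study hours is associated with a change of between 1.012 and 2.126 points in final exam score.

(1.012, 2.126)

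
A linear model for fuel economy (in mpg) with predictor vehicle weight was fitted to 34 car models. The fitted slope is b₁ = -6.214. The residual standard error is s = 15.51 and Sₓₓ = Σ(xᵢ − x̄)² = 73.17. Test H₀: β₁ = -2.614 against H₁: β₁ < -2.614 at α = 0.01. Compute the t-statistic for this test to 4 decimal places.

t = -1.9854

SE(b₁) = s/√Sₓₓ = 15.51/√73.17 = 1.8132.
t = (-6.214 − (-2.614)) / 1.8132 = -1.9854.
df = n − 2 = 32.
One-sided p ≈ 0.0279, which is ≥ 0.01, so fail to reject H₀.
The data do not give significant evidence that the true slope on vehicle weight is below -2.614 mpg per unit.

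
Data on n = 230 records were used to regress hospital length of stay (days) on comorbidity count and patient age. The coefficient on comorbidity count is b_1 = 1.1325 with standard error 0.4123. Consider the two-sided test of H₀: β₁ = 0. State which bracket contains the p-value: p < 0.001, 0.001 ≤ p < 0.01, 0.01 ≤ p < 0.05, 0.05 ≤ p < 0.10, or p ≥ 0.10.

0.001 ≤ p < 0.01

t = 1.1325 / 0.4123 = 2.747.
df = n − k − 1 = 230 − 2 − 1 = 227.
Two-sided p = 2·P(T_{227} > |t|) ≈ 0.0065.
So 0.001 ≤ p < 0.01.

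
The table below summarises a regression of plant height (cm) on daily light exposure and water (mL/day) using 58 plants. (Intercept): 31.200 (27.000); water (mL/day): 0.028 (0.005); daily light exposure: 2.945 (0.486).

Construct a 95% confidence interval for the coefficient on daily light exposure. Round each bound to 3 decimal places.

(1.971, 3.919)

Read off: b = 2.945, SE = 0.486 for daily light exposure.
df = n − k − 1 = 58 − 2 − 1 = 55.
t* = t_{0.025, 55} = 2.004045.
Margin = t* × SE = 2.004045 × 0.486 = 0.97397.
CI: 2.945 ± 0.97397 → (1.971, 3.919).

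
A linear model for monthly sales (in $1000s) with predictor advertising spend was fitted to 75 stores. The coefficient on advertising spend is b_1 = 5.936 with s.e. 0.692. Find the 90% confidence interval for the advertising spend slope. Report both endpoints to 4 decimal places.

(4.7831, 7.0889)

df = n − 2 = 75 − 2 = 73.
t* = t_{0.05, 73} = 1.665996.
Margin = t* × SE = 1.665996 × 0.692 = 1.152869.
CI: 5.936 ± 1.152869 → (4.7831, 7.0889).
With 90% confidence, each one-unit increase in advertising spend is associated with a change of between 4.7831 and 7.0889 $1000s in monthly sales.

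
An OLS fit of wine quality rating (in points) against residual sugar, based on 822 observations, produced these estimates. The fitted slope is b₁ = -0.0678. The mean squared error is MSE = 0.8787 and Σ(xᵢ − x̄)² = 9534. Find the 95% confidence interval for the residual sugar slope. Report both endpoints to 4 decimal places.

(-0.0866, -0.0490)

SE(b₁) = √(MSE/Sₓₓ) = √(0.8787/9534) = 0.00960025.
df = n − 2 = 820.
t* = t_{0.025, 820} = 1.962861.
Margin = t* × SE = 1.962861 × 0.00960025 = 0.018844.
CI: -0.0678 ± 0.018844 → (-0.0866, -0.0490).
With 95% confidence, each one-unit increase in residual sugar is associated with a change of between -0.0866 and -0.0490 points in wine quality rating.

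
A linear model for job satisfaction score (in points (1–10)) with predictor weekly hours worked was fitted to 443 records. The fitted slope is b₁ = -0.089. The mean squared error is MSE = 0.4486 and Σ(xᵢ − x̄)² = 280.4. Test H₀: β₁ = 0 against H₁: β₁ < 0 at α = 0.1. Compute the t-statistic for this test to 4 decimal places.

SE(b₁) = √(MSE/Sₓₓ) = √(0.4486/280.4) = 0.0399982.
t = -0.089 / 0.0399982 = -2.2251.
df = n − 2 = 441.
One-sided p ≈ 0.0133, which is < 0.1, so reject H₀.
There is evidence that the true slope on weekly hours worked is negative.

t = -2.2251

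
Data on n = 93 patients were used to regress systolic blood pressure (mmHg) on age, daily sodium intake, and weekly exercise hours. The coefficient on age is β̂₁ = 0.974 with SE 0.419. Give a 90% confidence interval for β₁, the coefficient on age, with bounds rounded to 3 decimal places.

df = n − k − 1 = 93 − 3 − 1 = 89.
t* = t_{0.05, 89} = 1.662155.
Margin = t* × SE = 1.662155 × 0.419 = 0.69644.
CI: 0.974 ± 0.69644 → (0.278, 1.670).
With 90% confidence, each one-unit increase in age is associated with a change of between 0.278 and 1.670 mmHg in systolic blood pressure, holding the other predictors fixed.

(0.278, 1.670)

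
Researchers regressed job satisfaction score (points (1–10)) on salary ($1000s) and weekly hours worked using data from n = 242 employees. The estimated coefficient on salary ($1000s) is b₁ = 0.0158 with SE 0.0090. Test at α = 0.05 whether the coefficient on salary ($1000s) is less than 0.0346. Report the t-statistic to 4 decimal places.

t = -2.0889

H₀: β₁ = 0.0346 vs H₁: β₁ < 0.0346.
t = (b₁ − β₁⁰)/SE = (0.0158 − 0.0346) / 0.0090 = -2.0889.
df = n − k − 1 = 242 − 2 − 1 = 239.
One-sided p ≈ 0.0189, which is < 0.05, so reject H₀.
There is evidence that the true slope on salary ($1000s) is below 0.0346 points (1–10) per unit, holding the other predictors fixed.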